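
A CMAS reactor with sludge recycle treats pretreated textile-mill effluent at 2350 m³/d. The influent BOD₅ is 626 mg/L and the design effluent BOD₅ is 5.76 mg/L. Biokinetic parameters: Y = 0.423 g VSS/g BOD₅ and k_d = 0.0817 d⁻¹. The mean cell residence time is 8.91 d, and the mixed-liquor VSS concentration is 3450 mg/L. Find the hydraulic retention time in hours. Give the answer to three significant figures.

τ ≈ 9.41 h

From the SRT design equation V = Y Q (S₀−S) θ_c / [X (1 + k_d θ_c)] = 0.423 × 2350 × (626 − 5.76) × 8.91 / [3450 × (1 + 0.0817 × 8.91)] = 5.49×10^6 / 5961 = 921.5 m³.
Hydraulic retention time τ = V/Q = 921.5 / 2350 = 0.3921 d = 9.411 h.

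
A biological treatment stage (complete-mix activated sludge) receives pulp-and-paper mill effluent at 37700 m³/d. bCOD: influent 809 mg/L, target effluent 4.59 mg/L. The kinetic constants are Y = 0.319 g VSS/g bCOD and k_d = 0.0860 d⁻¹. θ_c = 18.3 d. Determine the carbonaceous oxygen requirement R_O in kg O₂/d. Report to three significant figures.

R_O ≈ 25000 kg O₂/d

Correct the yield for decay: Y_obs = Y/(1 + k_d θ_c) = 0.319 / (1 + 0.0860 × 18.3) = 0.319 / 2.574 = 0.1239.
ΔS = 809 − 4.59 = 804.4 mg/L, so the substrate removal rate is 37700 × 804.4/1000 = 30326 kg bCOD/d.
Biomass synthesised: P_X = Y_obs × 30326 = 3759 kg VSS/d.
R_O = Q·ΔS − 1.42 P_X = 30326 − 5337 = 24989 kg O₂/d.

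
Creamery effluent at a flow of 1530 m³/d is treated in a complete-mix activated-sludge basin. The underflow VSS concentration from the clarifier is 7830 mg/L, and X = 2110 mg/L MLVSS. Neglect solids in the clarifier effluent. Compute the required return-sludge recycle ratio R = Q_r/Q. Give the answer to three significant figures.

R ≈ 0.369

Mass balance around the secondary clarifier (neglecting effluent solids): R = X / (X_r − X) = 2110 / (7830 − 2110) = 0.3689.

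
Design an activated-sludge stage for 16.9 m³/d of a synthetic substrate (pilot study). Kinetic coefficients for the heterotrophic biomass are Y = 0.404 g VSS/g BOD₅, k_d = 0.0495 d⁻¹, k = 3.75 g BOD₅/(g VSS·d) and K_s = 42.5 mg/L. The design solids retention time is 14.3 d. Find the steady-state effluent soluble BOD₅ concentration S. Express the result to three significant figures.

From the Monod/SRT balance for a CMAS, S = K_s·(1+k_d θ_c)/[θ_c·(Y k − k_d) − 1] = 42.5 × (1 + 0.0495 × 14.3) / [14.3 × (0.404 × 3.75 − 0.0495) − 1] = 72.58 / 19.96 = 3.637 mg/L.

S ≈ 3.64 mg/L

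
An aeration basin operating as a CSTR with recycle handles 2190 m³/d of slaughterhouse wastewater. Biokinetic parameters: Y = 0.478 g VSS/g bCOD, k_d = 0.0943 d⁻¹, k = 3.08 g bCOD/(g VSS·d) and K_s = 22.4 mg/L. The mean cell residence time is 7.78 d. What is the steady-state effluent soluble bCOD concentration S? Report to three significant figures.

For a completely mixed reactor with recycle the Lawrence–McCarty relation gives S = K_s·(1 + k_d·θ_c) / [θ_c·(Y·k − k_d) − 1] = 22.4 × (1 + 0.0943 × 7.78) / [7.78 × (0.478 × 3.08 − 0.0943) − 1] = 38.83 / 9.720 = 3.995 mg/L.

S ≈ 4.00 mg/L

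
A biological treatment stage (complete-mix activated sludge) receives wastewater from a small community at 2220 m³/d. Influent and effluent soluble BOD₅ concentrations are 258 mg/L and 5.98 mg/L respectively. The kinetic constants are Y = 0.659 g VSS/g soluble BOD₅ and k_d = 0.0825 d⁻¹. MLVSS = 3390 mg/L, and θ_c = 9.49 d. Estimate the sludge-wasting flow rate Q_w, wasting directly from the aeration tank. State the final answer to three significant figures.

Q_w ≈ 61.0 m³/d

From the SRT design equation V = Y Q (S₀−S) θ_c / [X (1 + k_d θ_c)] = 0.659 × 2220 × (258 − 5.98) × 9.49 / [3390 × (1 + 0.0825 × 9.49)] = 3.5×10^6 / 6044 = 578.9 m³.
With mixed-liquor wasting, θ_c = V/Q_w, so Q_w = V/θ_c = 578.9/9.49 = 61.00 m³/d.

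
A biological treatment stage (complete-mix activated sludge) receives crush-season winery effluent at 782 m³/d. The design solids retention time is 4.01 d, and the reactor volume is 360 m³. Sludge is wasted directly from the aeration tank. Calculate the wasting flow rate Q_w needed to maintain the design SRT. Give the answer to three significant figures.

Q_w ≈ 89.8 m³/d

For wasting at MLVSS concentration, Q_w = V/θ_c = 360.0/4.01 = 89.78 m³/d.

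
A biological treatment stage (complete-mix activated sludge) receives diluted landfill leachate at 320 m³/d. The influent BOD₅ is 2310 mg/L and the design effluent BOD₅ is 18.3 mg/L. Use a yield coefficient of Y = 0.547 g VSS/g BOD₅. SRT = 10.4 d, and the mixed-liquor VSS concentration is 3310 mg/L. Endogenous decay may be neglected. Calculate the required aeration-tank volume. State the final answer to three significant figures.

V·X = Y·Q·ΔS·θ_c gives V = 0.547 × 320 × (2310 − 18.3) × 10.4 / 3310 = 1260 m³.

V ≈ 1260 m³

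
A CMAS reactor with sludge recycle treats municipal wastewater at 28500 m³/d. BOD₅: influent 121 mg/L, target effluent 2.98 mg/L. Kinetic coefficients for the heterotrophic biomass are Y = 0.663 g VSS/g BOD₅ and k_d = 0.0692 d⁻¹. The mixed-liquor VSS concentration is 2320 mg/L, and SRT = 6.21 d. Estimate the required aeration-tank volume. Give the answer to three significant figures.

V ≈ 4180 m³

Rearranging the biomass balance for a CMAS with decay, V = Y·Q·ΔS·θ_c / [X·(1+k_d θ_c)] = 0.663 × 28500 × (121 − 2.98) × 6.21 / [2320 × (1 + 0.0692 × 6.21)] = 1.38×10^7 / 3317 = 4175 m³.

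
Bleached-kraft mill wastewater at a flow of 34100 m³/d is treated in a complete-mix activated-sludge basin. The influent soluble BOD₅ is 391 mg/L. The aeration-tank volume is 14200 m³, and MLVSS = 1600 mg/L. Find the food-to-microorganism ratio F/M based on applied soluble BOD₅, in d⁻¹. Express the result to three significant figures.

F/M = Q·S₀ / (V·X) = 34100 × 391 / (14200 × 1600) = 0.5868 g soluble BOD₅·(g VSS·d)⁻¹.

F/M ≈ 0.587 d⁻¹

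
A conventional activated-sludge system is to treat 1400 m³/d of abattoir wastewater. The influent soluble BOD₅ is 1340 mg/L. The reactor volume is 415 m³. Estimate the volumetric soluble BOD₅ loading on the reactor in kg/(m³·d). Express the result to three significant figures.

L_v = Q S₀ / V = 1400 × 1340 × 10⁻³ / 415.0 = 4.520 kg/(m³·d).

L_v ≈ 4.52 kg soluble BOD₅/(m³·d)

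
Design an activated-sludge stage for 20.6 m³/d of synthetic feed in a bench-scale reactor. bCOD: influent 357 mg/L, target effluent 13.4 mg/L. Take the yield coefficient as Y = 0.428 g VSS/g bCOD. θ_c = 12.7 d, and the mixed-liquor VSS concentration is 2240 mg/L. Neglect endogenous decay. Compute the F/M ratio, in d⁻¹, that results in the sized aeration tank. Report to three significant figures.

F/M ≈ 0.191 d⁻¹

Biomass mass balance (decay neglected): V·X = Y·Q·(S₀ − S)·θ_c, so V = 0.428 × 20.6 × (357 − 13.4) × 12.7 / 2240 = 17.18 m³.
Food-to-microorganism ratio F/M = Q S₀ / (V X) = 20.6 × 357 / (17.18 × 2240) = 0.1911 d⁻¹.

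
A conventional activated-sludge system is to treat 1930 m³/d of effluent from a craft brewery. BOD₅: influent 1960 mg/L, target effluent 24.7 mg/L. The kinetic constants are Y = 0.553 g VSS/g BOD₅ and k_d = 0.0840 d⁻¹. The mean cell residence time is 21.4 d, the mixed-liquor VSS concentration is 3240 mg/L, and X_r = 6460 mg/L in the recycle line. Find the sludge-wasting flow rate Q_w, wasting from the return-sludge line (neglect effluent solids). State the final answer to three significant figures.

Q_w ≈ 114 m³/d

From the SRT design equation V = Y Q (S₀−S) θ_c / [X (1 + k_d θ_c)] = 0.553 × 1930 × (1960 − 24.7) × 21.4 / [3240 × (1 + 0.0840 × 21.4)] = 4.42×10^7 / 9064 = 4877 m³.
Q_w = (V·X)/(θ_c X_r) = 4877 × 3240 / (21.4 × 6460) = 114.3 m³/d.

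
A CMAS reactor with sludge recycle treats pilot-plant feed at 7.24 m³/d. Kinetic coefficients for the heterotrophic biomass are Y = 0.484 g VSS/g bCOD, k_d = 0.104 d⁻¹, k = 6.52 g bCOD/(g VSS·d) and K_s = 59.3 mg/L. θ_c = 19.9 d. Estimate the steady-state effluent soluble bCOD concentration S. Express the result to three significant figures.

S ≈ 3.05 mg/L

For a completely mixed reactor with recycle the Lawrence–McCarty relation gives S = K_s·(1 + k_d·θ_c) / [θ_c·(Y·k − k_d) − 1] = 59.3 × (1 + 0.104 × 19.9) / [19.9 × (0.484 × 6.52 − 0.104) − 1] = 182.0 / 59.73 = 3.048 mg/L.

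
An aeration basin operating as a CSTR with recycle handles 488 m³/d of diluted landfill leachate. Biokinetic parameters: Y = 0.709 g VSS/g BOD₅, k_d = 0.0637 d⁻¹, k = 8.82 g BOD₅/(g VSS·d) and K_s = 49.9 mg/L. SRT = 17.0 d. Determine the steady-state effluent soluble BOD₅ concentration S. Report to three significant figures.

S ≈ 0.997 mg/L

Effluent substrate depends only on kinetics and SRT: S = K_s(1 + k_d θ_c) / [θ_c(Yk − k_d) − 1] = 49.9 × (1 + 0.0637 × 17.0) / [17.0 × (0.709 × 8.82 − 0.0637) − 1] = 103.9 / 104.2 = 0.9972 mg/L.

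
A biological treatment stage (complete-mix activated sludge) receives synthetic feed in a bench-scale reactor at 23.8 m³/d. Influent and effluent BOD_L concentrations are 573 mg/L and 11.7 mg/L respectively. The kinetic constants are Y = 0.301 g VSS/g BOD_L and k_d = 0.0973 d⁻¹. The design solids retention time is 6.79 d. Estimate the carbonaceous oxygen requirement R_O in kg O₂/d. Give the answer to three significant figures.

Observed yield with endogenous decay: Y_obs = Y / (1 + k_d·θ_c) = 0.301 / (1 + 0.0973 × 6.79) = 0.301 / 1.661 = 0.1813 g VSS/g BOD_L.
Substrate removed = Q·(S₀ − S) = 23.8 m³/d × (573 − 11.7) g/m³ = 1.34×10^4 g/d = 13.36 kg/d.
P_X = Y_obs·Q·(S₀ − S) = 0.1813 × 13.36 = 2.421 kg VSS/d.
R_O = Q·ΔS − 1.42 P_X = 13.36 − 3.438 = 9.921 kg O₂/d.

R_O ≈ 9.92 kg O₂/d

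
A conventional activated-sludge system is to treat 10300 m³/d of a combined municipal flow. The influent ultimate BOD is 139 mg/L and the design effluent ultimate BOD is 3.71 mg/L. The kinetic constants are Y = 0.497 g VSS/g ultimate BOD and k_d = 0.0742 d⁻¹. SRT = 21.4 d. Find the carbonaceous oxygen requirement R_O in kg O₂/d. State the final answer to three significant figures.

Observed yield with endogenous decay: Y_obs = Y / (1 + k_d·θ_c) = 0.497 / (1 + 0.0742 × 21.4) = 0.497 / 2.588 = 0.1920 g VSS/g ultimate BOD.
Substrate removed = Q·(S₀ − S) = 10300 m³/d × (139 − 3.71) g/m³ = 1.39×10^6 g/d = 1393 kg/d.
Net sludge production P_X = 0.1920 × 1393 = 267.6 kg VSS/d.
Carbonaceous O₂ demand = substrate oxidised − cell-mass equivalent = 1393 − 1.42 × 267.6 = 1013 kg O₂/d.

R_O ≈ 1010 kg O₂/d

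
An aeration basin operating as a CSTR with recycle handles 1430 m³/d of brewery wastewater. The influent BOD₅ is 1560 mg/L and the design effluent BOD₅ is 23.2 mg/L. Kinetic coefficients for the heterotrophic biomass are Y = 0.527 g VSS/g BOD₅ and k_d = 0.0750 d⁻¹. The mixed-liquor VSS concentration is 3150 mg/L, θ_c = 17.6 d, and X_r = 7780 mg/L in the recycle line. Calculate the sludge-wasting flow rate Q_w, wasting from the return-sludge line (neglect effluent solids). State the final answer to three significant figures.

Q_w ≈ 64.2 m³/d

Steady-state biomass mass balance: V·X·(1 + k_d·θ_c) = Y·Q·(S₀ − S)·θ_c, so V = 0.527 × 1430 × (1560 − 23.2) × 17.6 / [3150 × (1 + 0.0750 × 17.6)] = 2.04×10^7 / 7308 = 2789 m³.
Wasting from the return line (neglecting effluent solids): Q_w = V·X / (θ_c·X_r) = 2789 × 3150 / (17.6 × 7780) = 64.16 m³/d.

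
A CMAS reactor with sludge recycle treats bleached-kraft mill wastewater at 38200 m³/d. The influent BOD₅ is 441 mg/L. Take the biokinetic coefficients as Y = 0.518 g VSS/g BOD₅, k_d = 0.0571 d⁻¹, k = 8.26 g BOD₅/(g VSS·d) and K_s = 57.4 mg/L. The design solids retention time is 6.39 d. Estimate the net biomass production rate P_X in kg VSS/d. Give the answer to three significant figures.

P_X ≈ 6350 kg VSS/d

From the Monod/SRT balance for a CMAS, S = K_s·(1+k_d θ_c)/[θ_c·(Y k − k_d) − 1] = 57.4 × (1 + 0.0571 × 6.39) / [6.39 × (0.518 × 8.26 − 0.0571) − 1] = 78.34 / 25.98 = 3.016 mg/L.
Correct the yield for decay: Y_obs = Y/(1 + k_d θ_c) = 0.518 / (1 + 0.0571 × 6.39) = 0.518 / 1.365 = 0.3795.
Q·(S₀ − S) = 38200 × (441 − 3.02) × 10⁻³ = 16731 kg/d removed.
So the net sludge growth is P_X = 0.3795 × 16731 = 6350 kg VSS/d.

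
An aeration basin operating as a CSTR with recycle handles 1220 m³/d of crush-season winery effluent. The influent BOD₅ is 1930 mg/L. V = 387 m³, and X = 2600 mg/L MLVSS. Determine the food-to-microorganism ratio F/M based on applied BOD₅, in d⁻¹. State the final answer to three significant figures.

F/M ≈ 2.34 d⁻¹

F/M = applied load / biomass = Q·S₀/(V·X) = 1220 × 1930 / (387.0 × 2600) = 2.340 d⁻¹.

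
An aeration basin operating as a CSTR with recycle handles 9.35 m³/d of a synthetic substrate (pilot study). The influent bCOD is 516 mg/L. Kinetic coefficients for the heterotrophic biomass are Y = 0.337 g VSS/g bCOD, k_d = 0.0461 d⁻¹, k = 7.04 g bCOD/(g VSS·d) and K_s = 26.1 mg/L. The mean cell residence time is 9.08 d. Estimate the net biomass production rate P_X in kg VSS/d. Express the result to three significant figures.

P_X ≈ 1.14 kg VSS/d

For a completely mixed reactor with recycle the Lawrence–McCarty relation gives S = K_s·(1 + k_d·θ_c) / [θ_c·(Y·k − k_d) − 1] = 26.1 × (1 + 0.0461 × 9.08) / [9.08 × (0.337 × 7.04 − 0.0461) − 1] = 37.03 / 20.12 = 1.840 mg/L.
Observed yield with endogenous decay: Y_obs = Y / (1 + k_d·θ_c) = 0.337 / (1 + 0.0461 × 9.08) = 0.337 / 1.419 = 0.2376 g VSS/g bCOD.
Q·(S₀ − S) = 9.35 × (516 − 1.84) × 10⁻³ = 4.807 kg/d removed.
So the net sludge growth is P_X = 0.2376 × 4.807 = 1.142 kg VSS/d.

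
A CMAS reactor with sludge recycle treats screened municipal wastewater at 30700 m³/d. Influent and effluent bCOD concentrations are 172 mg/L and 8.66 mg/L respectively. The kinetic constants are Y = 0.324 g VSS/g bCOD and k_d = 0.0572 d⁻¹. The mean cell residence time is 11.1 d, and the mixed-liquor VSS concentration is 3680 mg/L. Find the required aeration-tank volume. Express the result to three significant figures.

Steady-state biomass mass balance: V·X·(1 + k_d·θ_c) = Y·Q·(S₀ − S)·θ_c, so V = 0.324 × 30700 × (172 − 8.66) × 11.1 / [3680 × (1 + 0.0572 × 11.1)] = 1.8×10^7 / 6017 = 2997 m³.

V ≈ 3000 m³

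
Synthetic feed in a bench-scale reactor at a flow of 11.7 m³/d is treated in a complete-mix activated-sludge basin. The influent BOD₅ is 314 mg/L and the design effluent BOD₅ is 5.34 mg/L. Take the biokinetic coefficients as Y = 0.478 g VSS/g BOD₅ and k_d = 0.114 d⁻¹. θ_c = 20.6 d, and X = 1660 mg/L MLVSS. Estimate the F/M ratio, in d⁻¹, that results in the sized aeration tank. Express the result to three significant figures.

Rearranging the biomass balance for a CMAS with decay, V = Y·Q·ΔS·θ_c / [X·(1+k_d θ_c)] = 0.478 × 11.7 × (314 − 5.34) × 20.6 / [1660 × (1 + 0.114 × 20.6)] = 3.56×10^4 / 5558 = 6.398 m³.
F/M = applied load / biomass = Q·S₀/(V·X) = 11.7 × 314 / (6.398 × 1660) = 0.3459 d⁻¹.

F/M ≈ 0.346 d⁻¹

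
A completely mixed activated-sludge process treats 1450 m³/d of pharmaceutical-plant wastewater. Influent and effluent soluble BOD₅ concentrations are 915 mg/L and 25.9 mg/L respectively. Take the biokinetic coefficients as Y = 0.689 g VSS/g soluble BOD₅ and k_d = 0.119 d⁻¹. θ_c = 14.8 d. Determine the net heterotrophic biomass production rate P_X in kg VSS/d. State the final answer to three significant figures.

Correct the yield for decay: Y_obs = Y/(1 + k_d θ_c) = 0.689 / (1 + 0.119 × 14.8) = 0.689 / 2.761 = 0.2495.
Substrate removed = Q·(S₀ − S) = 1450 m³/d × (915 − 25.9) g/m³ = 1.29×10^6 g/d = 1289 kg/d.
Biomass produced: P_X = Y_obs·Q·ΔS = 0.2495 × 1289 ≈ 321.7 kg VSS/d.

P_X ≈ 322 kg VSS/d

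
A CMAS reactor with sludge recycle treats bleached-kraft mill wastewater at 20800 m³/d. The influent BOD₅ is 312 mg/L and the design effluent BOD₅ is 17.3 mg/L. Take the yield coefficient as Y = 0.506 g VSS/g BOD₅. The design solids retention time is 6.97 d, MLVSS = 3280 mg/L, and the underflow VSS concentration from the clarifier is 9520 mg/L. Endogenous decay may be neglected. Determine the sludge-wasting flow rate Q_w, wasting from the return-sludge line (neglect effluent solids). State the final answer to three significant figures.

Biomass mass balance (decay neglected): V·X = Y·Q·(S₀ − S)·θ_c, so V = 0.506 × 20800 × (312 − 17.3) × 6.97 / 3280 = 6591 m³.
Wasting from the return line (neglecting effluent solids): Q_w = V·X / (θ_c·X_r) = 6591 × 3280 / (6.97 × 9520) = 325.8 m³/d.

Q_w ≈ 326 m³/d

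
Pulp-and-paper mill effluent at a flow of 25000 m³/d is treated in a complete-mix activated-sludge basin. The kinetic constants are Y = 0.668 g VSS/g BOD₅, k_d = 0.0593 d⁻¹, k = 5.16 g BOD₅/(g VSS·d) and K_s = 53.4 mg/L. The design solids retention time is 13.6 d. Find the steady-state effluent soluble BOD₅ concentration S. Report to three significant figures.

From the Monod/SRT balance for a CMAS, S = K_s·(1+k_d θ_c)/[θ_c·(Y k − k_d) − 1] = 53.4 × (1 + 0.0593 × 13.6) / [13.6 × (0.668 × 5.16 − 0.0593) − 1] = 96.47 / 45.07 = 2.140 mg/L.

S ≈ 2.14 mg/L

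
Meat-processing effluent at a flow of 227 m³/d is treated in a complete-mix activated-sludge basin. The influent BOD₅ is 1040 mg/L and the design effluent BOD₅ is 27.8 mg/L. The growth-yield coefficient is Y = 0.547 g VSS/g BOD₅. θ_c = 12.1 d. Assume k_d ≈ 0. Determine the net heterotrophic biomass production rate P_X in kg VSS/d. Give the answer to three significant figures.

No decay correction is needed, so Y_obs = Y = 0.547.
Substrate removed = Q·(S₀ − S) = 227 m³/d × (1040 − 27.8) g/m³ = 2.3×10^5 g/d = 229.8 kg/d.
So the net sludge growth is P_X = 0.5470 × 229.8 = 125.7 kg VSS/d.

P_X ≈ 126 kg VSS/d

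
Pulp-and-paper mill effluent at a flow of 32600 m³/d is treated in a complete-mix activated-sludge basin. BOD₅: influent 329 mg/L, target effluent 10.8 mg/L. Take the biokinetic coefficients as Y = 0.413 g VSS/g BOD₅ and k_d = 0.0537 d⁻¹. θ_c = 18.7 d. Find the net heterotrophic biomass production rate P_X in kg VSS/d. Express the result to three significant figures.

The observed yield is Y_obs = Y/(1 + k_d·θ_c) = 0.413 / (1 + 0.0537 × 18.7) = 0.413 / 2.004 = 0.2061 g VSS per g BOD₅ removed.
ΔS = 329 − 10.8 = 318.2 mg/L, so the substrate removal rate is 32600 × 318.2/1000 = 10373 kg BOD₅/d.
Net biomass production P_X = Y_obs × Q·(S₀ − S) = 0.2061 × 10373 = 2138 kg VSS/d.

P_X ≈ 2140 kg VSS/d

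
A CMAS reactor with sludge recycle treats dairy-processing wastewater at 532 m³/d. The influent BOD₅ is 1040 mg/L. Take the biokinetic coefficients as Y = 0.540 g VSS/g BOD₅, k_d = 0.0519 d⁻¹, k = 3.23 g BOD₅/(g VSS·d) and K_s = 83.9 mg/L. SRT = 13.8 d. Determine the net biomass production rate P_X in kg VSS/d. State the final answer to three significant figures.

P_X ≈ 173 kg VSS/d

From the Monod/SRT balance for a CMAS, S = K_s·(1+k_d θ_c)/[θ_c·(Y k − k_d) − 1] = 83.9 × (1 + 0.0519 × 13.8) / [13.8 × (0.540 × 3.23 − 0.0519) − 1] = 144.0 / 22.35 = 6.441 mg/L.
The observed yield is Y_obs = Y/(1 + k_d·θ_c) = 0.540 / (1 + 0.0519 × 13.8) = 0.540 / 1.716 = 0.3146 g VSS per g BOD₅ removed.
Substrate removed = Q·(S₀ − S) = 532 m³/d × (1040 − 6.44) g/m³ = 5.5×10^5 g/d = 549.9 kg/d.
Biomass produced: P_X = Y_obs·Q·ΔS = 0.3146 × 549.9 ≈ 173.0 kg VSS/d.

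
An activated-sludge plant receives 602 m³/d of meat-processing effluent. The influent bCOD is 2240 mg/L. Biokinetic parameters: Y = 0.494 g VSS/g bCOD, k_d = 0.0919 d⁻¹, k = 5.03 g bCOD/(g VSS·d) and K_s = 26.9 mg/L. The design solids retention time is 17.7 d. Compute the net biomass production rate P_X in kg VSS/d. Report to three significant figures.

From the Monod/SRT balance for a CMAS, S = K_s·(1+k_d θ_c)/[θ_c·(Y k − k_d) − 1] = 26.9 × (1 + 0.0919 × 17.7) / [17.7 × (0.494 × 5.03 − 0.0919) − 1] = 70.66 / 41.35 = 1.709 mg/L.
Correct the yield for decay: Y_obs = Y/(1 + k_d θ_c) = 0.494 / (1 + 0.0919 × 17.7) = 0.494 / 2.627 = 0.1881.
Substrate removed = Q·(S₀ − S) = 602 m³/d × (2240 − 1.71) g/m³ = 1.35×10^6 g/d = 1347 kg/d.
So the net sludge growth is P_X = 0.1881 × 1347 = 253.4 kg VSS/d.

P_X ≈ 253 kg VSS/d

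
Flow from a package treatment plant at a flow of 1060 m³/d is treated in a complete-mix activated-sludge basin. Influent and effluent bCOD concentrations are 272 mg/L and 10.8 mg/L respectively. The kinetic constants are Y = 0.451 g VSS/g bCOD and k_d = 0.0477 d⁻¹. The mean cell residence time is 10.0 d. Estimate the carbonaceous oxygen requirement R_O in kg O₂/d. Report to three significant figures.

Correct the yield for decay: Y_obs = Y/(1 + k_d θ_c) = 0.451 / (1 + 0.0477 × 10.0) = 0.451 / 1.477 = 0.3053.
ΔS = 272 − 10.8 = 261.2 mg/L, so the substrate removal rate is 1060 × 261.2/1000 = 276.9 kg bCOD/d.
Net sludge production P_X = 0.3053 × 276.9 = 84.54 kg VSS/d.
R_O = Q·ΔS − 1.42 P_X = 276.9 − 120.1 = 156.8 kg O₂/d.

R_O ≈ 157 kg O₂/d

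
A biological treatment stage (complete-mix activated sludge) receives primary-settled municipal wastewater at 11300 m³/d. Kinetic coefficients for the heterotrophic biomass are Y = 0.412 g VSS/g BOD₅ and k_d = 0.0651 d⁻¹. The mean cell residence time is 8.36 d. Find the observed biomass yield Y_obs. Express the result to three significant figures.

The observed yield is Y_obs = Y/(1 + k_d·θ_c) = 0.412 / (1 + 0.0651 × 8.36) = 0.412 / 1.544 = 0.2668 g VSS per g BOD₅ removed.

Y_obs ≈ 0.267 g VSS/g BOD₅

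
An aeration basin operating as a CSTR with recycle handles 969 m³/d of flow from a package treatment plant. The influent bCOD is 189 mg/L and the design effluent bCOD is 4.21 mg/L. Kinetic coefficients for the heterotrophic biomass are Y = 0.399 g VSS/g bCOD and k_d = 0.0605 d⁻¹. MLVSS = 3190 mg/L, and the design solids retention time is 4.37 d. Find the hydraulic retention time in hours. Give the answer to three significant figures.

τ ≈ 1.92 h

From the SRT design equation V = Y Q (S₀−S) θ_c / [X (1 + k_d θ_c)] = 0.399 × 969 × (189 − 4.21) × 4.37 / [3190 × (1 + 0.0605 × 4.37)] = 3.12×10^5 / 4033 = 77.41 m³.
τ = V/Q = 77.41/969 = 0.07988 d, or 1.917 h.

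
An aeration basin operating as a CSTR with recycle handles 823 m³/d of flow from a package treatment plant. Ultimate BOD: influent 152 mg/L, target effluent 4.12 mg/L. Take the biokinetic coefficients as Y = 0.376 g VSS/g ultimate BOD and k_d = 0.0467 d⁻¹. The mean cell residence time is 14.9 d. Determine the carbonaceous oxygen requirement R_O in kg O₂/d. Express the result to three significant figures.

The observed yield is Y_obs = Y/(1 + k_d·θ_c) = 0.376 / (1 + 0.0467 × 14.9) = 0.376 / 1.696 = 0.2217 g VSS per g ultimate BOD removed.
ΔS = 152 − 4.12 = 147.9 mg/L, so the substrate removal rate is 823 × 147.9/1000 = 121.7 kg ultimate BOD/d.
Net sludge production P_X = 0.2217 × 121.7 = 26.98 kg VSS/d.
Carbonaceous O₂ demand = substrate oxidised − cell-mass equivalent = 121.7 − 1.42 × 26.98 = 83.39 kg O₂/d.

R_O ≈ 83.4 kg O₂/d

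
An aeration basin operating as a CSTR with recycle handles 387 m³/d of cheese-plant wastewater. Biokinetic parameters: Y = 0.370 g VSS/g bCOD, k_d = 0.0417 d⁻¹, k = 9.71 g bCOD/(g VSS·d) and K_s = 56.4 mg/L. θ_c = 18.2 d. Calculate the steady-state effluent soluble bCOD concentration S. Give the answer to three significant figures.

Effluent substrate depends only on kinetics and SRT: S = K_s(1 + k_d θ_c) / [θ_c(Yk − k_d) − 1] = 56.4 × (1 + 0.0417 × 18.2) / [18.2 × (0.370 × 9.71 − 0.0417) − 1] = 99.20 / 63.63 = 1.559 mg/L.

S ≈ 1.56 mg/L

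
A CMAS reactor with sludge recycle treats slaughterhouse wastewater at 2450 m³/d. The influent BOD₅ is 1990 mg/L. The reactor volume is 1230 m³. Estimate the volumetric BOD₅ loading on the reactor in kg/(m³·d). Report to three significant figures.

Applied BOD₅ load per unit volume = Q·S₀/V = (2450 × 1990/1000)/1230 = 3.964 kg BOD₅·m⁻³·d⁻¹.

L_v ≈ 3.96 kg BOD₅/(m³·d)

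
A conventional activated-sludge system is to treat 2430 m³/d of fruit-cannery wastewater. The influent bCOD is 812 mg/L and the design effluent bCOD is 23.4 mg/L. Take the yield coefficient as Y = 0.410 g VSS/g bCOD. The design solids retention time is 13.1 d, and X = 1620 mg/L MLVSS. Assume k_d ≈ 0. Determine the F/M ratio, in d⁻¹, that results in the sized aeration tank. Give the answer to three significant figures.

F/M ≈ 0.192 d⁻¹

V·X = Y·Q·ΔS·θ_c gives V = 0.410 × 2430 × (812 − 23.4) × 13.1 / 1620 = 6353 m³.
F/M = Q·S₀ / (V·X) = 2430 × 812 / (6353 × 1620) = 0.1917 g bCOD·(g VSS·d)⁻¹.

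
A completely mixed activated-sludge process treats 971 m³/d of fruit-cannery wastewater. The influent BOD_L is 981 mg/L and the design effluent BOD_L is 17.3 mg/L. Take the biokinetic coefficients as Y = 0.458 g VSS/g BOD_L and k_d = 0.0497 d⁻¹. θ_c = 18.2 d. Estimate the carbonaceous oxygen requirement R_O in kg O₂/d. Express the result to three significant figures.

Observed yield with endogenous decay: Y_obs = Y / (1 + k_d·θ_c) = 0.458 / (1 + 0.0497 × 18.2) = 0.458 / 1.905 = 0.2405 g VSS/g BOD_L.
Substrate removed = Q·(S₀ − S) = 971 m³/d × (981 − 17.3) g/m³ = 9.36×10^5 g/d = 935.8 kg/d.
Net sludge production P_X = 0.2405 × 935.8 = 225.0 kg VSS/d.
R_O = Q·(S₀ − S) − 1.42·P_X = 935.8 − 1.42 × 225.0 = 616.2 kg O₂/d.

R_O ≈ 616 kg O₂/d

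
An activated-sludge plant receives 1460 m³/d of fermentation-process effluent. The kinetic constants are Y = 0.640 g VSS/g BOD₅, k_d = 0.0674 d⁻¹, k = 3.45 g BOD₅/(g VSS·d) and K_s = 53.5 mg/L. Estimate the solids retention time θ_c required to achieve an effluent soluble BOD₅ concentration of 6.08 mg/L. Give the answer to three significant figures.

At the target effluent, Y k S/(K_s+S) = 0.640×3.45×6.08/59.58 = 0.2253 d⁻¹.
Then 1/θ_c = μ − k_d = 0.2253 − 0.0674 = 0.1579 d⁻¹, giving θ_c = 6.332 d.

θ_c ≈ 6.33 d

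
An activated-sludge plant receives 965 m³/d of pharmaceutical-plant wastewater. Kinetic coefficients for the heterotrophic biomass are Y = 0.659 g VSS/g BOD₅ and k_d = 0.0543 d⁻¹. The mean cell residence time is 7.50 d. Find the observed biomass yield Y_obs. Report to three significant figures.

Y_obs ≈ 0.468 g VSS/g BOD₅

The observed yield is Y_obs = Y/(1 + k_d·θ_c) = 0.659 / (1 + 0.0543 × 7.50) = 0.659 / 1.407 = 0.4683 g VSS per g BOD₅ removed.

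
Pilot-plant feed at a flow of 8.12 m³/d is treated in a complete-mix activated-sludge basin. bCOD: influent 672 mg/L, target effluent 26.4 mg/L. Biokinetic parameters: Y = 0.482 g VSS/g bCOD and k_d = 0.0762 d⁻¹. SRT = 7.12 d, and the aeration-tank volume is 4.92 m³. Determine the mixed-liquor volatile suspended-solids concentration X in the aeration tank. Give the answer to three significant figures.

X ≈ 2370 mg/L

Solving the biomass balance for X: X = Y Q (S₀−S) θ_c / [V (1+k_d θ_c)] = 0.482 × 8.12 × (672 − 26.4) × 7.12 / [4.92 × (1 + 0.0762 × 7.12)] = 2371 mg/L.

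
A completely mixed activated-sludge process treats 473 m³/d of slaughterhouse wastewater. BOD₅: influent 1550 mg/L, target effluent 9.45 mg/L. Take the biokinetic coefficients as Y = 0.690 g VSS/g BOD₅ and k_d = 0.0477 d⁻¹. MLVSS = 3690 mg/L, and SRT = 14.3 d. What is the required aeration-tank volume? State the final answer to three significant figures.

Steady-state biomass mass balance: V·X·(1 + k_d·θ_c) = Y·Q·(S₀ − S)·θ_c, so V = 0.690 × 473 × (1550 − 9.45) × 14.3 / [3690 × (1 + 0.0477 × 14.3)] = 7.19×10^6 / 6207 = 1158 m³.

V ≈ 1160 m³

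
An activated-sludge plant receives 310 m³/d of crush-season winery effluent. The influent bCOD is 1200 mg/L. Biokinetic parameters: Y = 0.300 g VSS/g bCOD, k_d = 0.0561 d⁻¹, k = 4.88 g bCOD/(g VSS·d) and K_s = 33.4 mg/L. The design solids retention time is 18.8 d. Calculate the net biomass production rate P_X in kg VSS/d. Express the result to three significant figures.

For a completely mixed reactor with recycle the Lawrence–McCarty relation gives S = K_s·(1 + k_d·θ_c) / [θ_c·(Y·k − k_d) − 1] = 33.4 × (1 + 0.0561 × 18.8) / [18.8 × (0.300 × 4.88 − 0.0561) − 1] = 68.63 / 25.47 = 2.695 mg/L.
Correct the yield for decay: Y_obs = Y/(1 + k_d θ_c) = 0.300 / (1 + 0.0561 × 18.8) = 0.300 / 2.055 = 0.1460.
Substrate removed = Q·(S₀ − S) = 310 m³/d × (1200 − 2.69) g/m³ = 3.71×10^5 g/d = 371.2 kg/d.
Net biomass production P_X = Y_obs × Q·(S₀ − S) = 0.1460 × 371.2 = 54.19 kg VSS/d.

P_X ≈ 54.2 kg VSS/d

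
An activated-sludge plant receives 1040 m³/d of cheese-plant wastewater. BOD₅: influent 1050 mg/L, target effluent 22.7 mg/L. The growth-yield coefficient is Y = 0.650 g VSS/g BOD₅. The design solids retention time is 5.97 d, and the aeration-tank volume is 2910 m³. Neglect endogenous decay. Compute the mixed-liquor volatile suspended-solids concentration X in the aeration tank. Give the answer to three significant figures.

X = Y·Q·ΔS·θ_c / V = 0.650 × 1040 × (1050 − 22.7) × 5.97 / 2910 = 1425 mg/L.

X ≈ 1420 mg/L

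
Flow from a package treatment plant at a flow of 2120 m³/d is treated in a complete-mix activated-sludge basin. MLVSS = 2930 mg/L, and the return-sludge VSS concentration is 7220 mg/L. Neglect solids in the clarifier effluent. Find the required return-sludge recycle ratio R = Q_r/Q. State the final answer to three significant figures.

Solids balance on the clarifier gives (1+R)X = R·X_r, so R = X/(X_r − X) = 2930 / (7220 − 2930) = 0.6830.

R ≈ 0.683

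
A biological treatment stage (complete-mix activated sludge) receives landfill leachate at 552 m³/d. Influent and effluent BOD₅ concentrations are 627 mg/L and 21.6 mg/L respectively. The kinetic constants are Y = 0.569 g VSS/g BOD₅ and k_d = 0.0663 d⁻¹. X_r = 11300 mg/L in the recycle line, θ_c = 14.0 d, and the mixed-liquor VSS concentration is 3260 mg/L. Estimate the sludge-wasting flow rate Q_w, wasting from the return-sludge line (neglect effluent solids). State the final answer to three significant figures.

Q_w ≈ 8.73 m³/d

Rearranging the biomass balance for a CMAS with decay, V = Y·Q·ΔS·θ_c / [X·(1+k_d θ_c)] = 0.569 × 552 × (627 − 21.6) × 14.0 / [3260 × (1 + 0.0663 × 14.0)] = 2.66×10^6 / 6286 = 423.5 m³.
Wasting from the return line (neglecting effluent solids): Q_w = V·X / (θ_c·X_r) = 423.5 × 3260 / (14.0 × 11300) = 8.727 m³/d.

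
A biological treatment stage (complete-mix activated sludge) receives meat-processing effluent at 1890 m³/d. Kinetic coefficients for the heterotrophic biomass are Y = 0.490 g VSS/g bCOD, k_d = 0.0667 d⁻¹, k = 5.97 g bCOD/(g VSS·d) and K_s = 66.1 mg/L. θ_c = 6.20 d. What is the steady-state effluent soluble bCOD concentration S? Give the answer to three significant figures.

S ≈ 5.59 mg/L

For a completely mixed reactor with recycle the Lawrence–McCarty relation gives S = K_s·(1 + k_d·θ_c) / [θ_c·(Y·k − k_d) − 1] = 66.1 × (1 + 0.0667 × 6.20) / [6.20 × (0.490 × 5.97 − 0.0667) − 1] = 93.43 / 16.72 = 5.587 mg/L.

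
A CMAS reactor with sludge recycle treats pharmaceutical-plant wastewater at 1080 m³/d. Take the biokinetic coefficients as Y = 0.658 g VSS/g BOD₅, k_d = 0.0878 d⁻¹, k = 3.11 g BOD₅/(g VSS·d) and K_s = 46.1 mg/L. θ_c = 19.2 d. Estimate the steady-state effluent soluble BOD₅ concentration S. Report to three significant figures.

S ≈ 3.38 mg/L

Effluent substrate depends only on kinetics and SRT: S = K_s(1 + k_d θ_c) / [θ_c(Yk − k_d) − 1] = 46.1 × (1 + 0.0878 × 19.2) / [19.2 × (0.658 × 3.11 − 0.0878) − 1] = 123.8 / 36.60 = 3.382 mg/L.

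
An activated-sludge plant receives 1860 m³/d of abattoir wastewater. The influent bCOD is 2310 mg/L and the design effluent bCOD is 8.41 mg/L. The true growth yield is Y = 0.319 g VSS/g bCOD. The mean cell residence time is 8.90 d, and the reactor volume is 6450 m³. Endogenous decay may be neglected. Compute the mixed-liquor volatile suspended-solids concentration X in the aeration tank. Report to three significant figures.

Without decay, X = Y Q (S₀−S) θ_c / V = 0.319 × 1860 × (2310 − 8.41) × 8.90 / 6450 = 1884 mg/L.

X ≈ 1880 mg/L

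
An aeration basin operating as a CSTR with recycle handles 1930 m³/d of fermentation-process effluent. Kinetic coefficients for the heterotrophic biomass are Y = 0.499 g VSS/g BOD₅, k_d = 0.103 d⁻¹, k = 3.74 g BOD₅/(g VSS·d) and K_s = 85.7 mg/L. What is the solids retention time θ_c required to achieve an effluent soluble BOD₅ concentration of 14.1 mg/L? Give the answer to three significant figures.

Specific growth rate at S = 14.1 mg/L: μ = YkS/(K_s+S) = 0.499·3.74·14.1/(85.7+14.1) = 0.2637 d⁻¹.
Then 1/θ_c = μ − k_d = 0.2637 − 0.103 = 0.1607 d⁻¹, giving θ_c = 6.224 d.

θ_c ≈ 6.22 d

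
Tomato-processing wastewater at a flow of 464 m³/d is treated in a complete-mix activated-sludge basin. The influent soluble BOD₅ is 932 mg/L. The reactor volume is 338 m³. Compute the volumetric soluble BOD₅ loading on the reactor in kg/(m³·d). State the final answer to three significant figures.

L_v ≈ 1.28 kg soluble BOD₅/(m³·d)

L_v = Q S₀ / V = 464 × 932 × 10⁻³ / 338.0 = 1.279 kg/(m³·d).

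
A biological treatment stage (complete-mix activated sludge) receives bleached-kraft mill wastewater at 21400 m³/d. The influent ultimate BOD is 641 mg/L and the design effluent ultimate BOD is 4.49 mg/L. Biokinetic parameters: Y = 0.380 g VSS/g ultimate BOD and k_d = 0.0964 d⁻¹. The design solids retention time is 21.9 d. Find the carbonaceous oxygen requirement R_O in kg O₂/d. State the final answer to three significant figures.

R_O ≈ 11300 kg O₂/d

Correct the yield for decay: Y_obs = Y/(1 + k_d θ_c) = 0.380 / (1 + 0.0964 × 21.9) = 0.380 / 3.111 = 0.1221.
Q·(S₀ − S) = 21400 × (641 − 4.49) × 10⁻³ = 13621 kg/d removed.
P_X = Y_obs·Q·(S₀ − S) = 0.1221 × 13621 = 1664 kg VSS/d.
R_O = Q·(S₀ − S) − 1.42·P_X = 13621 − 1.42 × 1664 = 11259 kg O₂/d.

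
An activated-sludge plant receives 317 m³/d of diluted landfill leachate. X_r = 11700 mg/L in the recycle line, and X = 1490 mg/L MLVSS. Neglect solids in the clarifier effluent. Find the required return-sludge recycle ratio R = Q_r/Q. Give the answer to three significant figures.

Solids balance on the clarifier gives (1+R)X = R·X_r, so R = X/(X_r − X) = 1490 / (11700 − 1490) = 0.1459.

R ≈ 0.146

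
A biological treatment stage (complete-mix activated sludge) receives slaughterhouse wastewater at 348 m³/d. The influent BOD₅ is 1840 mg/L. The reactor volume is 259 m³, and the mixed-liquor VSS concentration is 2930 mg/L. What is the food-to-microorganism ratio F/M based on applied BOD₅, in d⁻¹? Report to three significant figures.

Food-to-microorganism ratio F/M = Q S₀ / (V X) = 348 × 1840 / (259.0 × 2930) = 0.8438 d⁻¹.

F/M ≈ 0.844 d⁻¹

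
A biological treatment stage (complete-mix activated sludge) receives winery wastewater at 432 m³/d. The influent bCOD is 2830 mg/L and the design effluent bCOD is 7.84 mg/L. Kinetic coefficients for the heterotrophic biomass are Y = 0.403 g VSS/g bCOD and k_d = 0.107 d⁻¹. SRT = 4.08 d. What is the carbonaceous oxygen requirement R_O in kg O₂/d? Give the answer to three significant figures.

Y_obs = Y / (1 + k_d θ_c) = 0.403 / (1 + 0.107 × 4.08) = 0.403 / 1.437 = 0.2805.
Q·(S₀ − S) = 432 × (2830 − 7.84) × 10⁻³ = 1219 kg/d removed.
Biomass synthesised: P_X = Y_obs × 1219 = 342.0 kg VSS/d.
Carbonaceous O₂ demand = substrate oxidised − cell-mass equivalent = 1219 − 1.42 × 342.0 = 733.5 kg O₂/d.

R_O ≈ 734 kg O₂/d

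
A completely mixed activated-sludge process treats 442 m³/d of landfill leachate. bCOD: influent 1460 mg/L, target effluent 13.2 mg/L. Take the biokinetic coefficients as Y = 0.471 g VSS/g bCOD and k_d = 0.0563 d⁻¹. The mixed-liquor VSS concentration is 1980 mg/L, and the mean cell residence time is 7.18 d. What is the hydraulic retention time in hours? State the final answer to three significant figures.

τ ≈ 42.2 h

From the SRT design equation V = Y Q (S₀−S) θ_c / [X (1 + k_d θ_c)] = 0.471 × 442 × (1460 − 13.2) × 7.18 / [1980 × (1 + 0.0563 × 7.18)] = 2.16×10^6 / 2780 = 777.8 m³.
HRT = V/Q = 777.8 m³ / 442 m³·d⁻¹ = 1.760 d × 24 = 42.23 h.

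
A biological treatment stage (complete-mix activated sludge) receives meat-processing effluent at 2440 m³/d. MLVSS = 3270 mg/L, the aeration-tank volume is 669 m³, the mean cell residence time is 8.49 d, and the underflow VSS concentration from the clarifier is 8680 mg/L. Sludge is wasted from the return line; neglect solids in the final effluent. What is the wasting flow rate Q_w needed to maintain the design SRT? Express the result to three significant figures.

Q_w ≈ 29.7 m³/d

Q_w = (V·X)/(θ_c X_r) = 669.0 × 3270 / (8.49 × 8680) = 29.69 m³/d.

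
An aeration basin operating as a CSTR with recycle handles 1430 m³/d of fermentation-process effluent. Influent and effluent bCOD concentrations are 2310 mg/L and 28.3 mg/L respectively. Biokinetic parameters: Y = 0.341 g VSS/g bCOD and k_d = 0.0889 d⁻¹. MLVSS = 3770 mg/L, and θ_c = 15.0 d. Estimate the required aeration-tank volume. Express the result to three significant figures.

Rearranging the biomass balance for a CMAS with decay, V = Y·Q·ΔS·θ_c / [X·(1+k_d θ_c)] = 0.341 × 1430 × (2310 − 28.3) × 15.0 / [3770 × (1 + 0.0889 × 15.0)] = 1.67×10^7 / 8797 = 1897 m³.

V ≈ 1900 m³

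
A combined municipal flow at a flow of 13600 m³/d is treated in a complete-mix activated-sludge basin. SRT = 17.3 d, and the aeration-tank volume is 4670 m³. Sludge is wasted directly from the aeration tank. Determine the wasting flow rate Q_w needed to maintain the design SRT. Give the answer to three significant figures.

With mixed-liquor wasting, θ_c = V/Q_w, so Q_w = V/θ_c = 4670/17.3 = 269.9 m³/d.

Q_w ≈ 270 m³/d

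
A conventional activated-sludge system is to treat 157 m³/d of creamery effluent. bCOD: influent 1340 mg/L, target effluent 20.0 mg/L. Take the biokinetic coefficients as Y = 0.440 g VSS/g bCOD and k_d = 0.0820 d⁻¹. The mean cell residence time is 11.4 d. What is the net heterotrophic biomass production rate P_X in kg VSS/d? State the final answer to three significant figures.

P_X ≈ 47.1 kg VSS/d

Observed yield with endogenous decay: Y_obs = Y / (1 + k_d·θ_c) = 0.440 / (1 + 0.0820 × 11.4) = 0.440 / 1.935 = 0.2274 g VSS/g bCOD.
Q·(S₀ − S) = 157 × (1340 − 20.0) × 10⁻³ = 207.2 kg/d removed.
Biomass produced: P_X = Y_obs·Q·ΔS = 0.2274 × 207.2 ≈ 47.13 kg VSS/d.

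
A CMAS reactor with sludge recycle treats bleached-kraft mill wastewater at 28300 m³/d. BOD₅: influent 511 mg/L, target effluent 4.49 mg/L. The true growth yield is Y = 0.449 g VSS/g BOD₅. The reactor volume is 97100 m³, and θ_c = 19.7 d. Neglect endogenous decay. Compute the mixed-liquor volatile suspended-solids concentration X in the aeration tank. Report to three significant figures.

X ≈ 1310 mg/L

From V·X = Y·Q·(S₀ − S)·θ_c (decay neglected): X = 0.449 × 28300 × (511 − 4.49) × 19.7 / 97100 = 1306 mg/L.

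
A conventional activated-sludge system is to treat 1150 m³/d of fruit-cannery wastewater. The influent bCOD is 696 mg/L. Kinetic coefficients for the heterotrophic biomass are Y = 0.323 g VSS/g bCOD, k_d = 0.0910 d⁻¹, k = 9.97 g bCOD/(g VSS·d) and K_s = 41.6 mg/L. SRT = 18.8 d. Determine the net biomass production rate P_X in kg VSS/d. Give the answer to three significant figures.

Effluent substrate depends only on kinetics and SRT: S = K_s(1 + k_d θ_c) / [θ_c(Yk − k_d) − 1] = 41.6 × (1 + 0.0910 × 18.8) / [18.8 × (0.323 × 9.97 − 0.0910) − 1] = 112.8 / 57.83 = 1.950 mg/L.
The observed yield is Y_obs = Y/(1 + k_d·θ_c) = 0.323 / (1 + 0.0910 × 18.8) = 0.323 / 2.711 = 0.1192 g VSS per g bCOD removed.
ΔS = 696 − 1.95 = 694.0 mg/L, so the substrate removal rate is 1150 × 694.0/1000 = 798.2 kg bCOD/d.
P_X = Y_obs · Q(S₀ − S) = 0.1192 × 798.2 = 95.10 kg VSS/d.

P_X ≈ 95.1 kg VSS/d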